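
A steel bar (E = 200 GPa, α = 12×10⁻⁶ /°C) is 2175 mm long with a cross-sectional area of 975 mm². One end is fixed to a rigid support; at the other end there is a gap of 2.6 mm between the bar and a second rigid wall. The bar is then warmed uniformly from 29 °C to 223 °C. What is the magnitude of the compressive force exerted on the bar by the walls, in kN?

If the wall were absent the bar would grow by αΔT L = 12×10⁻⁶ × 194 × 2175 = 5.063 mm.
The gap closes (δ_free > 2.6 mm) and the wall then resists a further 5.063 − 2.6 = 2.463 mm of expansion.
Compatibility: PL/(AE) = 2.463 mm, so σ = P/A = E × (2.463/2175) = 226.5 MPa.
P = σA = 226.5 × 975 = 220.9 kN.

P ≈ 221 kN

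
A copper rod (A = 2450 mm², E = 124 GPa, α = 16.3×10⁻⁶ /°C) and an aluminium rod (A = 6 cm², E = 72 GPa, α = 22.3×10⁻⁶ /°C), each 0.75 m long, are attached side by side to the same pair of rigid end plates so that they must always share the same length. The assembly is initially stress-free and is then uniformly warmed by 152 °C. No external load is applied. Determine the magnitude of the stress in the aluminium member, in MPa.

The aluminium has the larger α, so on heating it would change length more than the copper if both were free. The rigid plates force a common final length, so the aluminium is put into compression and the copper into tension, with equal and opposite forces P (no external load).
Equating the net (thermal + elastic) strains gives |α₁ − α₂|·ΔT = P·[1/(A₁E₁) + 1/(A₂E₂)].
|α₁ − α₂|·ΔT = 6×10⁻⁶ × 152 = 0.000912.
1/(A₁E₁) + 1/(A₂E₂) = 1/(2450×124×10³) + 1/(600×72×10³) = 2.644×10⁻⁸ N⁻¹.
P = 0.000912 / 2.644×10⁻⁸ = 34490 N = 34.49 kN.
σ_{aluminium} = P/A₂ = 34490/600 = 57.49 MPa, compressive.

σ ≈ 57.5 MPa (compressive)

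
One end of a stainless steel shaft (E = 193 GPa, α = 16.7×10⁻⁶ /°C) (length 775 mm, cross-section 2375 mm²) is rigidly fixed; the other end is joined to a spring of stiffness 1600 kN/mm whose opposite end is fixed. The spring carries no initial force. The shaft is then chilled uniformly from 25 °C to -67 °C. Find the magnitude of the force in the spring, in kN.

Free thermal contraction: δ_free = αΔT L = 16.7×10⁻⁶ × 92 × 775 = 1.191 mm.
Let P be the tensile force in the spring. The shaft extends elastically by PL/(AE) and the spring stretches by P/k; together these equal δ_free.
So P = δ_free / [L/(AE) + 1/k] = 1.191 / [ 775/(2375×193×10³) + 1/(1600×10³) ].
P = 1.191 / 2.316×10⁻⁶ = 514200 N.

P ≈ 514 kN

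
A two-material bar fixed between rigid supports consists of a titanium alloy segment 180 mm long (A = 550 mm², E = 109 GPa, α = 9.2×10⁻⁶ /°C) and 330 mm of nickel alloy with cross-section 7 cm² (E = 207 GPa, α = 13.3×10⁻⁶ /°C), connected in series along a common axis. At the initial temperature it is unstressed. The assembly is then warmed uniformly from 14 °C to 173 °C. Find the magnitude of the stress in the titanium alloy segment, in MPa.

σ ≈ 331 MPa (compressive)

If the supports were absent, the total length change would be Σ αᵢΔT Lᵢ = 9.2×10⁻⁶×159×180 + 13.3×10⁻⁶×159×330 = 0.9612 mm.
The walls prevent any net length change, so an axial force P (same in every segment) develops. Compatibility: P · Σ Lᵢ/(AᵢEᵢ) = δ_free.
Σ Lᵢ/(AᵢEᵢ) = 180/(550×109×10³) + 330/(700×207×10³) = 5.28×10⁻⁶ mm/N.
Hence P = δ_free / Σ(L/AE) = 0.9612/5.28×10⁻⁶ = 182 kN (compressive).
σ_{titanium alloy} = P / A = 182000 / 550 = 331 MPa.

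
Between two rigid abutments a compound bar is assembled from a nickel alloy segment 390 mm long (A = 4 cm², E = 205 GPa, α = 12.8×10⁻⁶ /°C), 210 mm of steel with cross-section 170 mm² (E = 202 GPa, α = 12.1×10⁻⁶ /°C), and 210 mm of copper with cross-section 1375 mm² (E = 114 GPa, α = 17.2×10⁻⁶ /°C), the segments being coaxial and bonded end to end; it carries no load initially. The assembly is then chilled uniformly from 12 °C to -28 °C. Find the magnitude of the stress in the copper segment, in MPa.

σ ≈ 26.6 MPa (tensile)

With the walls removed the bar would change length by δ_free = Σ αᵢΔT Lᵢ = 12.8×10⁻⁶×40×390 + 12.1×10⁻⁶×40×210 + 17.2×10⁻⁶×40×210 = 0.4458 mm.
Since the ends are fixed, an axial force P builds up, equal in every segment, with P · Σ Lᵢ/(AᵢEᵢ) = δ_free.
Σ Lᵢ/(AᵢEᵢ) = 390/(400×205×10³) + 210/(170×202×10³) + 210/(1375×114×10³) = 1.221×10⁻⁵ mm/N.
So P = 0.4458 / 1.221×10⁻⁵ = 36.51 kN, tensile.
σ_{copper} = P / A = 36510 / 1375 = 26.55 MPa.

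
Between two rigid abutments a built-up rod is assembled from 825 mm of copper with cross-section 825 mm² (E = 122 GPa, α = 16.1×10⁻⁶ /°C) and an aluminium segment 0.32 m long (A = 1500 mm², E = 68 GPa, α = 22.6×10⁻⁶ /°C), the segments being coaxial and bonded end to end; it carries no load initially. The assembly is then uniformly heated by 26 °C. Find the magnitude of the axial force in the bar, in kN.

P ≈ 47.1 kN (compressive)

Free thermal expansion of the whole bar: Σ αᵢΔT Lᵢ = 16.1×10⁻⁶×26×825 + 22.6×10⁻⁶×26×320 = 0.5334 mm.
Since the ends are fixed, an axial force P builds up, equal in every segment, with P · Σ Lᵢ/(AᵢEᵢ) = δ_free.
The series flexibility is Σ Lᵢ/(AᵢEᵢ) = 825/(825×122×10³) + 320/(1500×68×10³) = 1.133×10⁻⁵ mm/N.
So P = 0.5334 / 1.133×10⁻⁵ = 47.06 kN, compressive.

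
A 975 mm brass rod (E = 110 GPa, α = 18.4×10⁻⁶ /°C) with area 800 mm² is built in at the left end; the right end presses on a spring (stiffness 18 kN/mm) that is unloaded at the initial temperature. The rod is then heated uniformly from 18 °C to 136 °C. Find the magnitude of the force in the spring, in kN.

Free thermal expansion: δ_free = αΔT L = 18.4×10⁻⁶ × 118 × 975 = 2.117 mm.
Let P be the compressive force at the spring. The rod shortens elastically by PL/(AE) and the spring compresses by P/k; together these equal δ_free.
P [ L/(AE) + 1/k ] = δ_free → P [ 975/(800×110×10³) + 1/(18×10³) ] = 2.117.
P = 2.117 / 6.664×10⁻⁵ = 31770 N.

P ≈ 31.8 kN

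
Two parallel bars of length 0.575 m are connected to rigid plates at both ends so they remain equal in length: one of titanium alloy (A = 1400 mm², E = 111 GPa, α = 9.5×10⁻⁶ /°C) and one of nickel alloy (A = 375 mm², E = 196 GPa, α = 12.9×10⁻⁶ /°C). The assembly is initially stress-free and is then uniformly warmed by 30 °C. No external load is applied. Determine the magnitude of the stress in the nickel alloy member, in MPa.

Both members must finish at the same length. With the larger α, the nickel alloy tends to over-expand; the plates restrain it, putting the nickel alloy in compression and the titanium alloy in tension. With no external load the two internal forces are equal and opposite, magnitude P.
Compatibility of the two members (thermal + elastic change equal): (α₁ − α₂)ΔT = P·[1/(A₁E₁) + 1/(A₂E₂)].
|α₁ − α₂|·ΔT = 3.4×10⁻⁶ × 30 = 0.000102.
1/(A₁E₁) + 1/(A₂E₂) = 1/(1400×111×10³) + 1/(375×196×10³) = 2.004×10⁻⁸ N⁻¹.
So P = 0.000102 / 2.004×10⁻⁸ = 5.09 kN.
σ_{nickel alloy} = P/A₂ = 5090/375 = 13.57 MPa, compressive.

σ ≈ 13.6 MPa (compressive)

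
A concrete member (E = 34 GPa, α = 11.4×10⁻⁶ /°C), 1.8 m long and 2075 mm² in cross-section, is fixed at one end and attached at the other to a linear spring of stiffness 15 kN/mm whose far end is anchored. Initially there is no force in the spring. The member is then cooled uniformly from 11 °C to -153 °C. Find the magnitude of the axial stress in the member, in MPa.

σ ≈ 17.6 MPa (tensile)

If the spring were absent the member would shorten by αΔT L = 11.4×10⁻⁶ × 164 × 1800 = 3.365 mm.
Let P be the tensile force in the spring. The member extends elastically by PL/(AE) and the spring stretches by P/k; together these equal δ_free.
So P = δ_free / [L/(AE) + 1/k] = 3.365 / [ 1800/(2075×34×10³) + 1/(15×10³) ].
P = 3.365 / 9.218×10⁻⁵ = 36510 N.
σ = P/A = 36510/2075 = 17.59 MPa.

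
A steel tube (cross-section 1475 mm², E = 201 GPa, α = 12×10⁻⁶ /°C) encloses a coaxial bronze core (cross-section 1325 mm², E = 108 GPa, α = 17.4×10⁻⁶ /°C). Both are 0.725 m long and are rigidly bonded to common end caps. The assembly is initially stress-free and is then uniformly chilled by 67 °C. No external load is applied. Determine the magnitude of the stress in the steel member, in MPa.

σ ≈ 23.7 MPa (compressive)

Equilibrium of a rigid end plate with no external load gives equal and opposite internal forces ±P in the two members. Since α_{bronze} > α_{steel}, cooling drives the bronze into tension and the steel into compression.
Setting the final lengths equal and cancelling L: (α₁ − α₂)ΔT = P/(A₁E₁) + P/(A₂E₂).
|α₁ − α₂|·ΔT = 5.4×10⁻⁶ × 67 = 0.0003618.
1/(A₁E₁) + 1/(A₂E₂) = 1/(1475×201×10³) + 1/(1325×108×10³) = 1.036×10⁻⁸ N⁻¹.
So P = 0.0003618 / 1.036×10⁻⁸ = 34.92 kN.
σ_{steel} = P/A₁ = 34920/1475 = 23.67 MPa, compressive.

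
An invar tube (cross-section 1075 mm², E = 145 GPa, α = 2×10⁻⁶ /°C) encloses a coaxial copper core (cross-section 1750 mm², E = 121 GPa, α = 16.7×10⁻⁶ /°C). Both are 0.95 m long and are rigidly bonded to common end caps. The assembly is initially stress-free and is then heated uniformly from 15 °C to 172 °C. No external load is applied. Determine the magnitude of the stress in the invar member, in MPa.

Both members must finish at the same length. With the larger α, the copper tends to over-expand; the plates restrain it, putting the copper in compression and the invar in tension. With no external load the two internal forces are equal and opposite, magnitude P.
Setting the final lengths equal and cancelling L: (α₁ − α₂)ΔT = P/(A₁E₁) + P/(A₂E₂).
|α₁ − α₂|·ΔT = 14.7×10⁻⁶ × 157 = 0.002308.
1/(A₁E₁) + 1/(A₂E₂) = 1/(1075×145×10³) + 1/(1750×121×10³) = 1.114×10⁻⁸ N⁻¹.
So P = 0.002308 / 1.114×10⁻⁸ = 207.2 kN.
σ_{invar} = P/A₁ = 207200/1075 = 192.8 MPa, tensile.

σ ≈ 193 MPa (tensile)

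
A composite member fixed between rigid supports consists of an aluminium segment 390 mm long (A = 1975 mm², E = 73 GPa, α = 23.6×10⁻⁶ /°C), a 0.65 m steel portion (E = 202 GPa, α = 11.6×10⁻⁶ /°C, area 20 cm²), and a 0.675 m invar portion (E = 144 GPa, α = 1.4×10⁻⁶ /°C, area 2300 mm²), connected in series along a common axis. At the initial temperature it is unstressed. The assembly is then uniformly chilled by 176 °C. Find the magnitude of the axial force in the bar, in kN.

If the supports were absent, the total length change would be Σ αᵢΔT Lᵢ = 23.6×10⁻⁶×176×390 + 11.6×10⁻⁶×176×650 + 1.4×10⁻⁶×176×675 = 3.113 mm.
The rigid supports impose zero overall length change; the single axial force P common to all segments must satisfy P Σ Lᵢ/(AᵢEᵢ) = δ_free.
Σ Lᵢ/(AᵢEᵢ) = 390/(1975×73×10³) + 650/(2000×202×10³) + 675/(2300×144×10³) = 6.352×10⁻⁶ mm/N.
P = 3.113 / 6.352×10⁻⁶ = 490100 N = 490.1 kN, tensile.

P ≈ 490 kN (tensile)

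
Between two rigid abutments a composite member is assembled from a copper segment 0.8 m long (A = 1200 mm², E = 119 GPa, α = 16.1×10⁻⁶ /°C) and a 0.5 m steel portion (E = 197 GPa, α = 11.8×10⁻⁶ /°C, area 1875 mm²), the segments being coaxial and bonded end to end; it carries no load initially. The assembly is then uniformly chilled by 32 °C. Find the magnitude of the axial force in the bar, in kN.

If the supports were absent, the total length change would be Σ αᵢΔT Lᵢ = 16.1×10⁻⁶×32×800 + 11.8×10⁻⁶×32×500 = 0.601 mm.
The walls prevent any net length change, so an axial force P (same in every segment) develops. Compatibility: P · Σ Lᵢ/(AᵢEᵢ) = δ_free.
The series flexibility is Σ Lᵢ/(AᵢEᵢ) = 800/(1200×119×10³) + 500/(1875×197×10³) = 6.956×10⁻⁶ mm/N.
So P = 0.601 / 6.956×10⁻⁶ = 86.4 kN, tensile.

P ≈ 86.4 kN (tensile)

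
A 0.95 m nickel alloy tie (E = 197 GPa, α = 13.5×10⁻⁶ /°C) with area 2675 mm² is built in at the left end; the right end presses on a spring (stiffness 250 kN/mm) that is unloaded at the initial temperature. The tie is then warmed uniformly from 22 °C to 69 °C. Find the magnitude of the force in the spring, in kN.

If the spring were absent the tie would lengthen by αΔT L = 13.5×10⁻⁶ × 47 × 950 = 0.6028 mm.
With a force P in the spring, the elastic change of the tie is PL/(AE) and that of the spring is P/k; compatibility requires their sum to equal δ_free.
P [ L/(AE) + 1/k ] = δ_free → P [ 950/(2675×197×10³) + 1/(250×10³) ] = 0.6028.
P = 0.6028 / 5.803×10⁻⁶ = 103900 N.

P ≈ 104 kN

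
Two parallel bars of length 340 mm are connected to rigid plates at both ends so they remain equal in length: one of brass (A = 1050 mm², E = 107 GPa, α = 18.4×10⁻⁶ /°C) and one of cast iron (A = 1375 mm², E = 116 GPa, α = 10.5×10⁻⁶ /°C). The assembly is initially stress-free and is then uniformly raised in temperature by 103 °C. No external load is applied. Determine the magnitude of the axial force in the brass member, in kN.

The brass has the larger α, so on heating it would change length more than the cast iron if both were free. The rigid plates force a common final length, so the brass is put into compression and the cast iron into tension, with equal and opposite forces P (no external load).
Compatibility of the two members (thermal + elastic change equal): (α₁ − α₂)ΔT = P·[1/(A₁E₁) + 1/(A₂E₂)].
|α₁ − α₂|·ΔT = 7.9×10⁻⁶ × 103 = 0.0008137.
1/(A₁E₁) + 1/(A₂E₂) = 1/(1050×107×10³) + 1/(1375×116×10³) = 1.517×10⁻⁸ N⁻¹.
So P = 0.0008137 / 1.517×10⁻⁸ = 53.64 kN.

P ≈ 53.6 kN (compressive in the brass)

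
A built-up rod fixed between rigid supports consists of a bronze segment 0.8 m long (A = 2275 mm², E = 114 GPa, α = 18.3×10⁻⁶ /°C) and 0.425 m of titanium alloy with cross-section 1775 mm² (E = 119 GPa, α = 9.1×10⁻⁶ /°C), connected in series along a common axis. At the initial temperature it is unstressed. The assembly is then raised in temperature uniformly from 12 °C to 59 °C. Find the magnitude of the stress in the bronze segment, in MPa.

With the walls removed the bar would change length by δ_free = Σ αᵢΔT Lᵢ = 18.3×10⁻⁶×47×800 + 9.1×10⁻⁶×47×425 = 0.8699 mm.
The walls prevent any net length change, so an axial force P (same in every segment) develops. Compatibility: P · Σ Lᵢ/(AᵢEᵢ) = δ_free.
The series flexibility is Σ Lᵢ/(AᵢEᵢ) = 800/(2275×114×10³) + 425/(1775×119×10³) = 5.097×10⁻⁶ mm/N.
Hence P = δ_free / Σ(L/AE) = 0.8699/5.097×10⁻⁶ = 170.7 kN (compressive).
σ_{bronze} = P / A = 170700 / 2275 = 75.02 MPa.

σ ≈ 75 MPa (compressive)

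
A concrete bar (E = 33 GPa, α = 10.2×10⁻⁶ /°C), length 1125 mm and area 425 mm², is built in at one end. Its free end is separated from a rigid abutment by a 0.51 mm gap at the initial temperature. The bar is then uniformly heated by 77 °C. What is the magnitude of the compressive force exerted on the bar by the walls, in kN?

P ≈ 4.66 kN

Unrestrained expansion: δ_free = αΔT L = 10.2×10⁻⁶ × 77 × 1125 = 0.8836 mm.
This exceeds the 0.51 mm gap, so the wall pushes back. The portion of expansion that must be recovered elastically is δ_free − gap = 0.8836 − 0.51 = 0.3736 mm.
So σ = E(δ_free − g)/L = 33×10³ × 0.3736/1125 = 10.96 MPa.
P = σA = 10.96 × 425 = 4.657 kN.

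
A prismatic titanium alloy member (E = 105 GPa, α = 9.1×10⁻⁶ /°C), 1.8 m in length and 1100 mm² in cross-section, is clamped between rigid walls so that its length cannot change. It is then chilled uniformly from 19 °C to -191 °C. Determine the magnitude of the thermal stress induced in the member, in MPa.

With length fixed, the mechanical strain must cancel the thermal strain αΔT = 9.1×10⁻⁶ × 210 = 1911×10⁻⁶.
σ = EαΔT = 105×10³ × 9.1×10⁻⁶ × 210 = 200.7 MPa (tensile; the member is trying to contract).

σ ≈ 201 MPa (tensile)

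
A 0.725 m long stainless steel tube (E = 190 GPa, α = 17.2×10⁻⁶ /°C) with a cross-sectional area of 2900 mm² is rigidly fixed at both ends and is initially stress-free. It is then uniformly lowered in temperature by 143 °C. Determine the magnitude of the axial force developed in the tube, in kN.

The ends cannot move, so σ = EαΔT = 190×10³ × 17.2×10⁻⁶ × 143 = 467.3 MPa.
Then P = σA = 467.3 × 2900 mm² = 1355 kN, tensile.

P ≈ 1360 kN (tensile)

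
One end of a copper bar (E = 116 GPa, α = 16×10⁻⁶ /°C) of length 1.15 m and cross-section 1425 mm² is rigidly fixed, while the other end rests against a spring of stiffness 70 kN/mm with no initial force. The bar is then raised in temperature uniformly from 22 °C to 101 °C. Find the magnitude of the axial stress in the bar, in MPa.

Free thermal expansion: δ_free = αΔT L = 16×10⁻⁶ × 79 × 1150 = 1.454 mm.
With a force P in the spring, the elastic change of the bar is PL/(AE) and that of the spring is P/k; compatibility requires their sum to equal δ_free.
So P = δ_free / [L/(AE) + 1/k] = 1.454 / [ 1150/(1425×116×10³) + 1/(70×10³) ].
P = 1.454 / 2.124×10⁻⁵ = 68430 N.
σ = P/A = 68430/1425 = 48.02 MPa.

σ ≈ 48 MPa (compressive)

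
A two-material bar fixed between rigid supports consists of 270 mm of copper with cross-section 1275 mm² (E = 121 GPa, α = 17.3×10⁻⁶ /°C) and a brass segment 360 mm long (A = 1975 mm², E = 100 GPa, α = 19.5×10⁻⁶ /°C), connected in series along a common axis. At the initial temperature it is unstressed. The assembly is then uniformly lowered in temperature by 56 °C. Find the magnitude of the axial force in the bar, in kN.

P ≈ 183 kN (tensile)

If the supports were absent, the total length change would be Σ αᵢΔT Lᵢ = 17.3×10⁻⁶×56×270 + 19.5×10⁻⁶×56×360 = 0.6547 mm.
The rigid supports impose zero overall length change; the single axial force P common to all segments must satisfy P Σ Lᵢ/(AᵢEᵢ) = δ_free.
Σ Lᵢ/(AᵢEᵢ) = 270/(1275×121×10³) + 360/(1975×100×10³) = 3.573×10⁻⁶ mm/N.
So P = 0.6547 / 3.573×10⁻⁶ = 183.2 kN, tensile.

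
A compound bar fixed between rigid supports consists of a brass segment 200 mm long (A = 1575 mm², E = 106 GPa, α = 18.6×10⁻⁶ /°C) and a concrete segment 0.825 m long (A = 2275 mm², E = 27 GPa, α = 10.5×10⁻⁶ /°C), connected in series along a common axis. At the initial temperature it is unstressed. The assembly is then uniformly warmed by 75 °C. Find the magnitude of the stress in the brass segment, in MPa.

σ ≈ 40.3 MPa (compressive)

With the walls removed the bar would change length by δ_free = Σ αᵢΔT Lᵢ = 18.6×10⁻⁶×75×200 + 10.5×10⁻⁶×75×825 = 0.9287 mm.
Since the ends are fixed, an axial force P builds up, equal in every segment, with P · Σ Lᵢ/(AᵢEᵢ) = δ_free.
Σ Lᵢ/(AᵢEᵢ) = 200/(1575×106×10³) + 825/(2275×27×10³) = 1.463×10⁻⁵ mm/N.
P = 0.9287 / 1.463×10⁻⁵ = 63480 N = 63.48 kN, compressive.
σ_{brass} = P / A = 63480 / 1575 = 40.31 MPa.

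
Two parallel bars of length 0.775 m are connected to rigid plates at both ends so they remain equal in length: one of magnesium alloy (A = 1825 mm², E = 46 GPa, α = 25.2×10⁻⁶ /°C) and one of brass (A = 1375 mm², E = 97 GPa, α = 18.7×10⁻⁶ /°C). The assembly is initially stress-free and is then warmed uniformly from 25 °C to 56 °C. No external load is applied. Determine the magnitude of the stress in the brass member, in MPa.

σ ≈ 7.55 MPa (tensile)

Equilibrium of a rigid end plate with no external load gives equal and opposite internal forces ±P in the two members. Since α_{magnesium alloy} > α_{brass}, heating drives the magnesium alloy into compression and the brass into tension.
Compatibility of the two members (thermal + elastic change equal): (α₁ − α₂)ΔT = P·[1/(A₁E₁) + 1/(A₂E₂)].
|α₁ − α₂|·ΔT = 6.5×10⁻⁶ × 31 = 0.0002015.
1/(A₁E₁) + 1/(A₂E₂) = 1/(1825×46×10³) + 1/(1375×97×10³) = 1.941×10⁻⁸ N⁻¹.
So P = 0.0002015 / 1.941×10⁻⁸ = 10.38 kN.
σ_{brass} = P/A₂ = 10380/1375 = 7.55 MPa, tensile.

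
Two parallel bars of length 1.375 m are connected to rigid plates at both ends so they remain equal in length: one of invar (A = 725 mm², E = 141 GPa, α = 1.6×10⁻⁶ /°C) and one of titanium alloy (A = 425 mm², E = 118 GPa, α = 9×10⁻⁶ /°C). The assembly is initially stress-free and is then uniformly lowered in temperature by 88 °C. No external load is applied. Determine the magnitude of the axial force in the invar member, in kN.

The titanium alloy has the larger α, so on cooling it would change length more than the invar if both were free. The rigid plates force a common final length, so the titanium alloy is put into tension and the invar into compression, with equal and opposite forces P (no external load).
Setting the final lengths equal and cancelling L: (α₁ − α₂)ΔT = P/(A₁E₁) + P/(A₂E₂).
|α₁ − α₂|·ΔT = 7.4×10⁻⁶ × 88 = 0.0006512.
1/(A₁E₁) + 1/(A₂E₂) = 1/(725×141×10³) + 1/(425×118×10³) = 2.972×10⁻⁸ N⁻¹.
P = 0.0006512 / 2.972×10⁻⁸ = 21910 N = 21.91 kN.

P ≈ 21.9 kN (compressive in the invar)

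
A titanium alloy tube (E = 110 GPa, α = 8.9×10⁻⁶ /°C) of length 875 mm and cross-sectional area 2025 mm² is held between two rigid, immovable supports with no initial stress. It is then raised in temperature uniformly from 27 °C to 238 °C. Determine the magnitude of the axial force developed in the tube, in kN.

P ≈ 418 kN (compressive)

With zero net strain, σ = E·αΔT = 110 GPa × 8.9×10⁻⁶ × 211 = 206.6 MPa.
Then P = σA = 206.6 × 2025 mm² = 418.3 kN, compressive.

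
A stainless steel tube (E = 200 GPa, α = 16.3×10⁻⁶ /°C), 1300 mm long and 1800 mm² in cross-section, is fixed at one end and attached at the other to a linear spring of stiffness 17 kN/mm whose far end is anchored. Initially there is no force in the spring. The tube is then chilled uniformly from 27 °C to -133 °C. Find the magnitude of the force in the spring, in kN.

P ≈ 54.3 kN

If the spring were absent the tube would shorten by αΔT L = 16.3×10⁻⁶ × 160 × 1300 = 3.39 mm.
With a force P in the spring, the elastic change of the tube is PL/(AE) and that of the spring is P/k; compatibility requires their sum to equal δ_free.
P [ L/(AE) + 1/k ] = δ_free → P [ 1300/(1800×200×10³) + 1/(17×10³) ] = 3.39.
P = 3.39 / 6.243×10⁻⁵ = 54300 N.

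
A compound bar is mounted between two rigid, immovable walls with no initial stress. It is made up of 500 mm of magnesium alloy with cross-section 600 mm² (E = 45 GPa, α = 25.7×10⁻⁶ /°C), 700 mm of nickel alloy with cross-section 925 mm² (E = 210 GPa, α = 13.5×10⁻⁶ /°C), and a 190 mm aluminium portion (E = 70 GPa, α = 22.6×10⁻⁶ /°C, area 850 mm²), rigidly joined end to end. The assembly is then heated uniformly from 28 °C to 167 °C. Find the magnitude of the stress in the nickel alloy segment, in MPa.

σ ≈ 158 MPa (compressive)

If the supports were absent, the total length change would be Σ αᵢΔT Lᵢ = 25.7×10⁻⁶×139×500 + 13.5×10⁻⁶×139×700 + 22.6×10⁻⁶×139×190 = 3.697 mm.
The rigid supports impose zero overall length change; the single axial force P common to all segments must satisfy P Σ Lᵢ/(AᵢEᵢ) = δ_free.
Σ Lᵢ/(AᵢEᵢ) = 500/(600×45×10³) + 700/(925×210×10³) + 190/(850×70×10³) = 2.532×10⁻⁵ mm/N.
Hence P = δ_free / Σ(L/AE) = 3.697/2.532×10⁻⁵ = 146 kN (compressive).
σ_{nickel alloy} = P / A = 146000 / 925 = 157.9 MPa.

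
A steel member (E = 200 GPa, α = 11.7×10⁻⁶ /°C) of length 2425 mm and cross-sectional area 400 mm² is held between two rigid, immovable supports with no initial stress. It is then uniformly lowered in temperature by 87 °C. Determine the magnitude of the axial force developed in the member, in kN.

P ≈ 81.4 kN (tensile)

Full restraint means ε = 0, so the stress is σ = EαΔT = 200×10³ × 11.7×10⁻⁶ × 87 = 203.6 MPa.
Axial force P = σA = 203.6 × 400 = 81430 N = 81.43 kN, tensile.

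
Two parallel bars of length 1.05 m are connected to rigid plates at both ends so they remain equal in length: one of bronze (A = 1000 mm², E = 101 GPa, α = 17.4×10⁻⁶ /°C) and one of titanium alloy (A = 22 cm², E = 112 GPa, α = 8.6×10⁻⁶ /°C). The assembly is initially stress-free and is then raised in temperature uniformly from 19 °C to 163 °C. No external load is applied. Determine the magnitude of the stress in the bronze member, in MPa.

σ ≈ 90.8 MPa (compressive)

The bronze has the larger α, so on heating it would change length more than the titanium alloy if both were free. The rigid plates force a common final length, so the bronze is put into compression and the titanium alloy into tension, with equal and opposite forces P (no external load).
Equating the net (thermal + elastic) strains gives |α₁ − α₂|·ΔT = P·[1/(A₁E₁) + 1/(A₂E₂)].
|α₁ − α₂|·ΔT = 8.8×10⁻⁶ × 144 = 0.001267.
1/(A₁E₁) + 1/(A₂E₂) = 1/(1000×101×10³) + 1/(2200×112×10³) = 1.396×10⁻⁸ N⁻¹.
So P = 0.001267 / 1.396×10⁻⁸ = 90.78 kN.
σ_{bronze} = P/A₁ = 90780/1000 = 90.78 MPa, compressive.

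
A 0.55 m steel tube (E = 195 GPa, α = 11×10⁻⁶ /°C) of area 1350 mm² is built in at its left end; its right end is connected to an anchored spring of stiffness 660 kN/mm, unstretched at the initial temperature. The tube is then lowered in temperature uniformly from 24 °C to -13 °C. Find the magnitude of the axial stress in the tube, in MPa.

σ ≈ 46 MPa (tensile)

The unrestrained thermal change is αΔT L = 11×10⁻⁶ × 37 × 550 = 0.2238 mm.
With a force P in the spring, the elastic change of the tube is PL/(AE) and that of the spring is P/k; compatibility requires their sum to equal δ_free.
P [ L/(AE) + 1/k ] = δ_free → P [ 550/(1350×195×10³) + 1/(660×10³) ] = 0.2238.
P = 0.2238 / 3.604×10⁻⁶ = 62100 N.
σ = P/A = 62100/1350 = 46 MPa.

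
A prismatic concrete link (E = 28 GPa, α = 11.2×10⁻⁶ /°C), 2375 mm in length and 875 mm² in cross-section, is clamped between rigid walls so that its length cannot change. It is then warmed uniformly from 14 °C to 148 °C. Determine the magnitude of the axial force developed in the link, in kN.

The ends cannot move, so σ = EαΔT = 28×10³ × 11.2×10⁻⁶ × 134 = 42.02 MPa.
P = AEαΔT = 875 × 28×10³ × 11.2×10⁻⁶ × 134 = 36.77 kN (compressive).

P ≈ 36.8 kN (compressive)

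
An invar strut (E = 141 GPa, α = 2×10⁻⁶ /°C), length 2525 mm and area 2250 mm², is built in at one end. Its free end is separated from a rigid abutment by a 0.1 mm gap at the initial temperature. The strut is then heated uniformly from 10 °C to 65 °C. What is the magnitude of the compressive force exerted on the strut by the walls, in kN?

P ≈ 22.3 kN

Unrestrained expansion: δ_free = αΔT L = 2×10⁻⁶ × 55 × 2525 = 0.2777 mm.
After closing the 0.1 mm clearance, 0.2777 − 0.1 = 0.1777 mm of expansion remains to be suppressed by the wall.
Compatibility: PL/(AE) = 0.1777 mm, so σ = P/A = E × (0.1777/2525) = 9.926 MPa.
Force on the wall = σA = 9.926 × 2250 mm² = 22.33 kN.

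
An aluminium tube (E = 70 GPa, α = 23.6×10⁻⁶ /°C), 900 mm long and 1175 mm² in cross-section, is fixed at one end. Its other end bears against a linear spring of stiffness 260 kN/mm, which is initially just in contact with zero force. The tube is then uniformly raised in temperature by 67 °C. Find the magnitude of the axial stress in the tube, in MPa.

If the spring were absent the tube would lengthen by αΔT L = 23.6×10⁻⁶ × 67 × 900 = 1.423 mm.
With a force P in the spring, the elastic change of the tube is PL/(AE) and that of the spring is P/k; compatibility requires their sum to equal δ_free.
So P = δ_free / [L/(AE) + 1/k] = 1.423 / [ 900/(1175×70×10³) + 1/(260×10³) ].
P = 1.423 / 1.479×10⁻⁵ = 96230 N.
σ = P/A = 96230/1175 = 81.9 MPa.

σ ≈ 81.9 MPa (compressive)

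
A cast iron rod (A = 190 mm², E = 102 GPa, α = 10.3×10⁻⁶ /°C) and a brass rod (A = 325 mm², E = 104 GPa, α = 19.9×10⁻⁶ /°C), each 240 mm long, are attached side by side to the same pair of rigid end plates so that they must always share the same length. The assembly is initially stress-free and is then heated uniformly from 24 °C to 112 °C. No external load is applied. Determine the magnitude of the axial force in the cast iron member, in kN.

P ≈ 10.4 kN (tensile in the cast iron)

The brass has the larger α, so on heating it would change length more than the cast iron if both were free. The rigid plates force a common final length, so the brass is put into compression and the cast iron into tension, with equal and opposite forces P (no external load).
Compatibility of the two members (thermal + elastic change equal): (α₁ − α₂)ΔT = P·[1/(A₁E₁) + 1/(A₂E₂)].
|α₁ − α₂|·ΔT = 9.6×10⁻⁶ × 88 = 0.0008448.
1/(A₁E₁) + 1/(A₂E₂) = 1/(190×102×10³) + 1/(325×104×10³) = 8.119×10⁻⁸ N⁻¹.
P = 0.0008448 / 8.119×10⁻⁸ = 10410 N = 10.41 kN.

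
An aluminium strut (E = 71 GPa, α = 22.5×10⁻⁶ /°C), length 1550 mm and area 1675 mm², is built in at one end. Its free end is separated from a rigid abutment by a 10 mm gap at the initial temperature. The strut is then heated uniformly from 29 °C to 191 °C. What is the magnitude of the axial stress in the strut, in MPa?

If the wall were absent the strut would grow by αΔT L = 22.5×10⁻⁶ × 162 × 1550 = 5.65 mm.
This is smaller than the 10 mm clearance, so the strut expands freely without reaching the stop — the stress is zero.

σ ≈ 0 MPa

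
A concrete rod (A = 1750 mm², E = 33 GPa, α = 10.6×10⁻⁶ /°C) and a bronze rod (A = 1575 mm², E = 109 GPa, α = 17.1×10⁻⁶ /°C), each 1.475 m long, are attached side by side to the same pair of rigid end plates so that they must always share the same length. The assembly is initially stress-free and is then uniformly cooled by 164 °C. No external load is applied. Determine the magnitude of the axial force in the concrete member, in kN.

P ≈ 46.1 kN (compressive in the concrete)

Both members must finish at the same length. With the larger α, the bronze tends to over-contract; the plates restrain it, putting the bronze in tension and the concrete in compression. With no external load the two internal forces are equal and opposite, magnitude P.
Setting the final lengths equal and cancelling L: (α₁ − α₂)ΔT = P/(A₁E₁) + P/(A₂E₂).
|α₁ − α₂|·ΔT = 6.5×10⁻⁶ × 164 = 0.001066.
1/(A₁E₁) + 1/(A₂E₂) = 1/(1750×33×10³) + 1/(1575×109×10³) = 2.314×10⁻⁸ N⁻¹.
P = 0.001066 / 2.314×10⁻⁸ = 46070 N = 46.07 kN.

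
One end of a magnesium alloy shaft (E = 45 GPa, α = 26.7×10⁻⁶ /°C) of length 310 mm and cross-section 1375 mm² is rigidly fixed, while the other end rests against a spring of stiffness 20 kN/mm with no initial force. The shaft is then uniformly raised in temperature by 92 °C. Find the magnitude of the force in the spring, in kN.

P ≈ 13.8 kN

Free thermal expansion: δ_free = αΔT L = 26.7×10⁻⁶ × 92 × 310 = 0.7615 mm.
Let P be the compressive force at the spring. The shaft shortens elastically by PL/(AE) and the spring compresses by P/k; together these equal δ_free.
So P = δ_free / [L/(AE) + 1/k] = 0.7615 / [ 310/(1375×45×10³) + 1/(20×10³) ].
P = 0.7615 / 5.501×10⁻⁵ = 13840 N.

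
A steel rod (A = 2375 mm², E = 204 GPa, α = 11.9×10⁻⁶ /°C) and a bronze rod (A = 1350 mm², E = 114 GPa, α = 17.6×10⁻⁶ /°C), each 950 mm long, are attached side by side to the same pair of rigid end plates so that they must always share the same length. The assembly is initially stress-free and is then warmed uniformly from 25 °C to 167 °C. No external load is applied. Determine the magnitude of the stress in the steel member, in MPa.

Both members must finish at the same length. With the larger α, the bronze tends to over-expand; the plates restrain it, putting the bronze in compression and the steel in tension. With no external load the two internal forces are equal and opposite, magnitude P.
Compatibility of the two members (thermal + elastic change equal): (α₁ − α₂)ΔT = P·[1/(A₁E₁) + 1/(A₂E₂)].
|α₁ − α₂|·ΔT = 5.7×10⁻⁶ × 142 = 0.0008094.
1/(A₁E₁) + 1/(A₂E₂) = 1/(2375×204×10³) + 1/(1350×114×10³) = 8.562×10⁻⁹ N⁻¹.
P = 0.0008094 / 8.562×10⁻⁹ = 94540 N = 94.54 kN.
σ_{steel} = P/A₁ = 94540/2375 = 39.81 MPa, tensile.

σ ≈ 39.8 MPa (tensile)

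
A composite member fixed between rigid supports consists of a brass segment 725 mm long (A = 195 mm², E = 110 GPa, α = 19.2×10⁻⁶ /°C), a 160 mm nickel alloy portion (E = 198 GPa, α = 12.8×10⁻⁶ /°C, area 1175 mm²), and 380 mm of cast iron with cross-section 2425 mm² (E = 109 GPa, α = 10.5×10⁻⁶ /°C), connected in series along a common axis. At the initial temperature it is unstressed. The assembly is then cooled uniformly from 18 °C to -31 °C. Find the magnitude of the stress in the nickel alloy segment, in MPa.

σ ≈ 23.2 MPa (tensile)

Free thermal contraction of the whole bar: Σ αᵢΔT Lᵢ = 19.2×10⁻⁶×49×725 + 12.8×10⁻⁶×49×160 + 10.5×10⁻⁶×49×380 = 0.9779 mm.
The rigid supports impose zero overall length change; the single axial force P common to all segments must satisfy P Σ Lᵢ/(AᵢEᵢ) = δ_free.
The series flexibility is Σ Lᵢ/(AᵢEᵢ) = 725/(195×110×10³) + 160/(1175×198×10³) + 380/(2425×109×10³) = 3.592×10⁻⁵ mm/N.
P = 0.9779 / 3.592×10⁻⁵ = 27220 N = 27.22 kN, tensile.
σ_{nickel alloy} = P / A = 27220 / 1175 = 23.17 MPa.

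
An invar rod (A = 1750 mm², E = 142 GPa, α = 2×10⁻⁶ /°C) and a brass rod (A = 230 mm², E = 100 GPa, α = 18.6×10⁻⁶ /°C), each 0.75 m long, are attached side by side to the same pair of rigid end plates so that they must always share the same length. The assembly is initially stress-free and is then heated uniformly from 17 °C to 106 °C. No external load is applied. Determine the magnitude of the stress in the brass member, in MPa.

σ ≈ 135 MPa (compressive)

Equilibrium of a rigid end plate with no external load gives equal and opposite internal forces ±P in the two members. Since α_{brass} > α_{invar}, heating drives the brass into compression and the invar into tension.
Compatibility of the two members (thermal + elastic change equal): (α₁ − α₂)ΔT = P·[1/(A₁E₁) + 1/(A₂E₂)].
|α₁ − α₂|·ΔT = 16.6×10⁻⁶ × 89 = 0.001477.
1/(A₁E₁) + 1/(A₂E₂) = 1/(1750×142×10³) + 1/(230×100×10³) = 4.75×10⁻⁸ N⁻¹.
So P = 0.001477 / 4.75×10⁻⁸ = 31.1 kN.
σ_{brass} = P/A₂ = 31100/230 = 135.2 MPa, compressive.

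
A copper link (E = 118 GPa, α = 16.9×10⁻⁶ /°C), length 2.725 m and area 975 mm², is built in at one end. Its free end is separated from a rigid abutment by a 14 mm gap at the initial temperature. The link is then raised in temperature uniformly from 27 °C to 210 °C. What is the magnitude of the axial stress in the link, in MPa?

Unrestrained expansion: δ_free = αΔT L = 16.9×10⁻⁶ × 183 × 2725 = 8.428 mm.
This is smaller than the 14 mm clearance, so the link expands freely without reaching the stop — the stress is zero.

σ ≈ 0 MPa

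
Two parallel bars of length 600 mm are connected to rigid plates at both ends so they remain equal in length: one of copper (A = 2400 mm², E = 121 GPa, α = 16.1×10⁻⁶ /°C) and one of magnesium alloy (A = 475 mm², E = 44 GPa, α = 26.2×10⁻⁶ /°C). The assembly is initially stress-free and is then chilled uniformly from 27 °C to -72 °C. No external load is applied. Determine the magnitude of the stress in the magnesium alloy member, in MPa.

σ ≈ 41 MPa (tensile)

Equilibrium of a rigid end plate with no external load gives equal and opposite internal forces ±P in the two members. Since α_{magnesium alloy} > α_{copper}, cooling drives the magnesium alloy into tension and the copper into compression.
Setting the final lengths equal and cancelling L: (α₁ − α₂)ΔT = P/(A₁E₁) + P/(A₂E₂).
|α₁ − α₂|·ΔT = 10.1×10⁻⁶ × 99 = 0.0009999.
1/(A₁E₁) + 1/(A₂E₂) = 1/(2400×121×10³) + 1/(475×44×10³) = 5.129×10⁻⁸ N⁻¹.
P = 0.0009999 / 5.129×10⁻⁸ = 19490 N = 19.49 kN.
σ_{magnesium alloy} = P/A₂ = 19490/475 = 41.04 MPa, tensile.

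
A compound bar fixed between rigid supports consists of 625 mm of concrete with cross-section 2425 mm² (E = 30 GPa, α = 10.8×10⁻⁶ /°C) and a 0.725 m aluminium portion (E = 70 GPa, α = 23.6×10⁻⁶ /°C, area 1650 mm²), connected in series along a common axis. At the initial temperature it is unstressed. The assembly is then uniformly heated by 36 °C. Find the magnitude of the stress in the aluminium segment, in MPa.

σ ≈ 35 MPa (compressive)

Free thermal expansion of the whole bar: Σ αᵢΔT Lᵢ = 10.8×10⁻⁶×36×625 + 23.6×10⁻⁶×36×725 = 0.859 mm.
The rigid supports impose zero overall length change; the single axial force P common to all segments must satisfy P Σ Lᵢ/(AᵢEᵢ) = δ_free.
The series flexibility is Σ Lᵢ/(AᵢEᵢ) = 625/(2425×30×10³) + 725/(1650×70×10³) = 1.487×10⁻⁵ mm/N.
So P = 0.859 / 1.487×10⁻⁵ = 57.77 kN, compressive.
σ_{aluminium} = P / A = 57770 / 1650 = 35.01 MPa.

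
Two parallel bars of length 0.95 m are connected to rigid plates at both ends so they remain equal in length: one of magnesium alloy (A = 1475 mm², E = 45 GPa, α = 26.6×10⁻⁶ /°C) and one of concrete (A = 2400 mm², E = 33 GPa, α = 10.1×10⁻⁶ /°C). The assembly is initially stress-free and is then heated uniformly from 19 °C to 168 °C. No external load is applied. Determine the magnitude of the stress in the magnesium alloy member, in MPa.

Both members must finish at the same length. With the larger α, the magnesium alloy tends to over-expand; the plates restrain it, putting the magnesium alloy in compression and the concrete in tension. With no external load the two internal forces are equal and opposite, magnitude P.
Equating the net (thermal + elastic) strains gives |α₁ − α₂|·ΔT = P·[1/(A₁E₁) + 1/(A₂E₂)].
|α₁ − α₂|·ΔT = 16.5×10⁻⁶ × 149 = 0.002458.
1/(A₁E₁) + 1/(A₂E₂) = 1/(1475×45×10³) + 1/(2400×33×10³) = 2.769×10⁻⁸ N⁻¹.
So P = 0.002458 / 2.769×10⁻⁸ = 88.78 kN.
σ_{magnesium alloy} = P/A₁ = 88780/1475 = 60.19 MPa, compressive.

σ ≈ 60.2 MPa (compressive)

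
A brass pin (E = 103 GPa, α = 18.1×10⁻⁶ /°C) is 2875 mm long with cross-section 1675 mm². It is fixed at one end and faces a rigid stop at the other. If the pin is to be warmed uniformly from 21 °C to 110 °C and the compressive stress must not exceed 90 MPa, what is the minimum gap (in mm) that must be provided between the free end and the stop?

Free expansion if unrestrained: δ_free = αΔT L = 18.1×10⁻⁶ × 89 × 2875 = 4.631 mm.
At the allowable stress the elastic shortening the wall may impose is σL/E = 90 × 2875 / (103×10³) = 2.512 mm.
So the gap has to take up the difference, g_min = δ_free − σL/E = 4.631 − 2.512 = 2.119 mm.

g ≈ 2.12 mm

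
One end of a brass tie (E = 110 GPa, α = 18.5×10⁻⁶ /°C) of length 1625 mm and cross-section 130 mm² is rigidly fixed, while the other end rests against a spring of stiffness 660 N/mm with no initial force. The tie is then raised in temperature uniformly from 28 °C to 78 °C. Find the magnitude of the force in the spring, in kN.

P ≈ 0.923 kN

If the spring were absent the tie would lengthen by αΔT L = 18.5×10⁻⁶ × 50 × 1625 = 1.503 mm.
With a force P in the spring, the elastic change of the tie is PL/(AE) and that of the spring is P/k; compatibility requires their sum to equal δ_free.
P [ L/(AE) + 1/k ] = δ_free → P [ 1625/(130×110×10³) + 1/(660) ] = 1.503.
P = 1.503 / 0.001629 = 922.8 N.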